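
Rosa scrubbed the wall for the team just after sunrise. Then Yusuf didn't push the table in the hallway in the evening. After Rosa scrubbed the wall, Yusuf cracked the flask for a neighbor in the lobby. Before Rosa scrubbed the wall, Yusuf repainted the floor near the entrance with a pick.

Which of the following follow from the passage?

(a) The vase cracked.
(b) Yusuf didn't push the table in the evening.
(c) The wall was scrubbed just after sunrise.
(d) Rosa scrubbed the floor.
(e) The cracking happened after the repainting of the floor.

(a) Not entailed — the flask is what cracked, not the vase.
(b) Not entailed — dropping 'in the hallway' under negation is not valid — the original leaves open that Yusuf pushed the table some other way.
(c) Entailed — every conjunct here is already in the original scrubbing event.
(d) Not entailed — Rosa scrubbed the wall, not the floor; the floor belongs to the repainting event.
(e) Entailed — the narrative places the repainting before the cracking.

(c), (e)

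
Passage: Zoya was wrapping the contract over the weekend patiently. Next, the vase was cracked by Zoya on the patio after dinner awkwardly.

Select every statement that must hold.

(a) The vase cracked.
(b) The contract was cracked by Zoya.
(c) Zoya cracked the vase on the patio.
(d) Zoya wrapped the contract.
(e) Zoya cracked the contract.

(a), (c)

(a) Entailed — 'Zoya cracked the vase' is causative; it entails the inchoative 'the vase cracked'.
(b) Not entailed — Zoya cracked the vase, not the contract; the contract belongs to the wrapping event.
(c) Entailed — the original entails any weakening of itself; this just drops 'after dinner', 'awkwardly'.
(d) Not entailed — 'was wrapping' is progressive on an accomplishment; it does not entail the completed 'wrapped'.
(e) Not entailed — Zoya cracked the vase, not the contract; the contract belongs to the wrapping event.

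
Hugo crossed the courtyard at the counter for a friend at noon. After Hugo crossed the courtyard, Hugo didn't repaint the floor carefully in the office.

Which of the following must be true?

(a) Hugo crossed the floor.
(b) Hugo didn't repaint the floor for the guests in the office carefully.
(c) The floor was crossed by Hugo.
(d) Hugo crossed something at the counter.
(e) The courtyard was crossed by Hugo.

(a) Not entailed — Hugo crossed the courtyard, not the floor; the floor belongs to the repainting event.
(b) Entailed — under negation, adding a further restriction is entailed: if no such repainting event occurred, none occurred for the guests either.
(c) Not entailed — Hugo crossed the courtyard, not the floor; the floor belongs to the repainting event.
(d) Entailed — the original entails any weakening of itself; this just drops 'for a friend', 'at noon' and generalizes the patient.
(e) Entailed — dropping 'at the counter', 'for a friend', 'at noon' leaves a sub-description the original still satisfies.

(b), (d), (e)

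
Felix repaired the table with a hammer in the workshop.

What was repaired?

'the table' marks the patient of the repairing event.

the table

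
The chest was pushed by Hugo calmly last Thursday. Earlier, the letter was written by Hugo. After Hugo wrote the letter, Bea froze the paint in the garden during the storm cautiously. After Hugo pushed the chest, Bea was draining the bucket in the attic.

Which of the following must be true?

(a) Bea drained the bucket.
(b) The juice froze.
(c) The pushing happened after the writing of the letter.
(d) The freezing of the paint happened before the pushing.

(c)

(a) Not entailed — 'was draining' is progressive on an accomplishment; it does not entail the completed 'drained'.
(b) Not entailed — the paint is what froze, not the juice.
(c) Entailed — the narrative places the writing before the pushing.
(d) Not entailed — the narrative doesn't order the freezing relative to the pushing.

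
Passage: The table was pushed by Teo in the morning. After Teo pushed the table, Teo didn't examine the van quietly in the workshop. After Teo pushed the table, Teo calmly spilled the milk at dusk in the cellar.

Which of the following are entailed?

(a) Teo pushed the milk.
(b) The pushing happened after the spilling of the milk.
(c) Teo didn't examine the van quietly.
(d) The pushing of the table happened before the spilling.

(d)

(a) Not entailed — Teo pushed the table, not the milk; the milk belongs to the spilling event.
(b) Not entailed — the narrative places the pushing before the spilling, not after.
(c) Not entailed — dropping 'in the workshop' under negation is not valid — the original leaves open that Teo examined the van some other way.
(d) Entailed — the narrative places the pushing before the spilling.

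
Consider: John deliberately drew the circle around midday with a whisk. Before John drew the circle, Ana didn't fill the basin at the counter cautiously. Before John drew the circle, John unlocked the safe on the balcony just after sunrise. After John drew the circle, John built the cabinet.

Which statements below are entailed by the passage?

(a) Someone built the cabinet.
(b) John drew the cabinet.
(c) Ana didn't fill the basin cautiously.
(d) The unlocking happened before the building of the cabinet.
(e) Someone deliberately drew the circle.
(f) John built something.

(a), (d), (e), (f)

(a) Entailed — every conjunct here is already in the original building event.
(b) Not entailed — John drew the circle, not the cabinet; the cabinet belongs to the building event.
(c) Not entailed — dropping 'at the counter' under negation is not valid — the original leaves open that Ana filled the basin some other way.
(d) Entailed — the narrative places the unlocking before the building.
(e) Entailed — the original entails any weakening of itself; this just drops 'around midday', 'with a whisk' and generalizes the agent.
(f) Entailed — generalizing the patient leaves a sub-description the original still satisfies.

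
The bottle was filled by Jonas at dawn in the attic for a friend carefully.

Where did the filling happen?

'in the attic' marks the location of the filling event.

in the attic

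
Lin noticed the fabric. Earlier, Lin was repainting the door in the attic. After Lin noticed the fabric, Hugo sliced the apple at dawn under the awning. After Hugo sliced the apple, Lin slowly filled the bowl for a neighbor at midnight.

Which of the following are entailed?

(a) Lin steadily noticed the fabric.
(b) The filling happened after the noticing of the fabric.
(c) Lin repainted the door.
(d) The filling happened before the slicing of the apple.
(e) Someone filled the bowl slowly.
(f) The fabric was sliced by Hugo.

(b), (e)

(a) Not entailed — 'steadily' adds information not in the original event.
(b) Entailed — the narrative places the noticing before the filling.
(c) Not entailed — 'was repainting' is progressive on an accomplishment; it does not entail the completed 'repainted'.
(d) Not entailed — the narrative places the slicing before the filling, not after.
(e) Entailed — this follows by dropping conjuncts from the filling event's description.
(f) Not entailed — Hugo sliced the apple, not the fabric; the fabric belongs to the noticing event.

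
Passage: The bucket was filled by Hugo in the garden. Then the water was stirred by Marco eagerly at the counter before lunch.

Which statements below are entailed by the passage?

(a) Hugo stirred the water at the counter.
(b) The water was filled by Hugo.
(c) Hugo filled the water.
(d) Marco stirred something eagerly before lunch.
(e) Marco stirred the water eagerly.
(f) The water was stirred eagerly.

(a) Not entailed — the passage has Marco stirring the water, not Hugo.
(b) Not entailed — Hugo filled the bucket, not the water; the water belongs to the stirring event.
(c) Not entailed — Hugo filled the bucket, not the water; the water belongs to the stirring event.
(d) Entailed — this follows by dropping conjuncts from the stirring event's description.
(e) Entailed — dropping 'at the counter', 'before lunch' leaves a sub-description the original still satisfies.
(f) Entailed — the original entails any weakening of itself; this just drops 'at the counter', 'before lunch' and generalizes the agent.

(d), (e), (f)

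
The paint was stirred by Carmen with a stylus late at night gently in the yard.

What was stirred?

the paint

'the paint' marks the patient of the stirring event.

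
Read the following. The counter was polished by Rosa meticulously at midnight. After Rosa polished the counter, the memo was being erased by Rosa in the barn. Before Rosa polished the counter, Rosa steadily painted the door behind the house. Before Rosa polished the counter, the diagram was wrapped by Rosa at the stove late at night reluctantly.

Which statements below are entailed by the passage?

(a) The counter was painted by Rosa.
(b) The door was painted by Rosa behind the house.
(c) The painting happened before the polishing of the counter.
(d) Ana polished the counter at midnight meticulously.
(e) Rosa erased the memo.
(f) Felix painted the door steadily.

(a) Not entailed — Rosa painted the door, not the counter; the counter belongs to the polishing event.
(b) Entailed — every conjunct here is already in the original painting event.
(c) Entailed — the narrative places the painting before the polishing.
(d) Not entailed — the passage has Rosa polishing the counter, not Ana.
(e) Not entailed — 'was erasing' is progressive on an accomplishment; it does not entail the completed 'erased'.
(f) Not entailed — the passage has Rosa painting the door, not Felix.

(b), (c)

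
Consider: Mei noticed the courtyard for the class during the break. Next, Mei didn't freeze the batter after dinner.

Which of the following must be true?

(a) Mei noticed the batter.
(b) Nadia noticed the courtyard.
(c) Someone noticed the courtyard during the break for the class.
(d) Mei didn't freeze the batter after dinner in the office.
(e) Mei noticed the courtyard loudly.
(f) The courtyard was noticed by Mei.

(a) Not entailed — Mei noticed the courtyard, not the batter; the batter belongs to the freezing event.
(b) Not entailed — the passage has Mei noticing the courtyard, not Nadia.
(c) Entailed — this follows by dropping conjuncts from the noticing event's description.
(d) Entailed — under negation, adding a further restriction is entailed: if no such freezing event occurred, none occurred in the office either.
(e) Not entailed — 'loudly' adds information not in the original event.
(f) Entailed — dropping 'for the class', 'during the break' leaves a sub-description the original still satisfies.

(c), (d), (f)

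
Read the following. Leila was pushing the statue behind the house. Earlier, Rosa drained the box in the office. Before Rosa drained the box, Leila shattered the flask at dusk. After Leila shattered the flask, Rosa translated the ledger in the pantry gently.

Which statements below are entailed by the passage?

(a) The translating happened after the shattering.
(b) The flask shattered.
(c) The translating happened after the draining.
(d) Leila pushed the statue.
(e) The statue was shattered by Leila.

(a), (b), (d)

(a) Entailed — the narrative places the shattering before the translating.
(b) Entailed — 'Leila shattered the flask' is causative; it entails the inchoative 'the flask shattered'.
(c) Not entailed — the narrative doesn't order the draining relative to the translating.
(d) Entailed — 'push' is an activity; 'was pushing' entails that some pushing happened, so 'pushed' holds.
(e) Not entailed — Leila shattered the flask, not the statue; the statue belongs to the pushing event.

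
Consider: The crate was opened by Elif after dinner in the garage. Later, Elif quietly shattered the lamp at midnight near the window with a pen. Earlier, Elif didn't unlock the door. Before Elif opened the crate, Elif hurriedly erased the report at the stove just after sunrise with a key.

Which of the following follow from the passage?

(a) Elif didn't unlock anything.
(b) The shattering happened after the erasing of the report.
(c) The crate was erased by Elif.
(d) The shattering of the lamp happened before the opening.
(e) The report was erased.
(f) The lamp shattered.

(b), (e), (f)

(a) Not entailed — the original only denies this specific event; Elif may have unlocked something else.
(b) Entailed — the narrative places the erasing before the shattering.
(c) Not entailed — Elif erased the report, not the crate; the crate belongs to the opening event.
(d) Not entailed — the narrative places the opening before the shattering, not after.
(e) Entailed — dropping 'at the stove', 'just after sunrise', 'hurriedly', 'with a key' and generalizing the agent leaves a sub-description the original still satisfies.
(f) Entailed — 'Elif shattered the lamp' is causative; it entails the inchoative 'the lamp shattered'.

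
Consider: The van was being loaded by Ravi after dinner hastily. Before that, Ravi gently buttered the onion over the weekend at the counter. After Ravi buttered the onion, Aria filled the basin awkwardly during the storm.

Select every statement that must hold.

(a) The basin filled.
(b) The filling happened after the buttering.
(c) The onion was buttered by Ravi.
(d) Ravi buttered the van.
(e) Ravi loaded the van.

(a), (b), (c)

(a) Entailed — 'Aria filled the basin' is causative; it entails the inchoative 'the basin filled'.
(b) Entailed — the narrative places the buttering before the filling.
(c) Entailed — dropping 'gently', 'at the counter', 'over the weekend' leaves a sub-description the original still satisfies.
(d) Not entailed — Ravi buttered the onion, not the van; the van belongs to the loading event.
(e) Not entailed — 'was loading' is progressive on an accomplishment; it does not entail the completed 'loaded'.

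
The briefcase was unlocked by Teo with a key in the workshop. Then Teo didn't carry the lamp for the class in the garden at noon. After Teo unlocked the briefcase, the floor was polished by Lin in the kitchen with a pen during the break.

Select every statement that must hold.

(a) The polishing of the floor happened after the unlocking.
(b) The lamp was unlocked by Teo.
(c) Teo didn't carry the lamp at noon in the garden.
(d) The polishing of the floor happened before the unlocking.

(a) Entailed — the narrative places the unlocking before the polishing.
(b) Not entailed — Teo unlocked the briefcase, not the lamp; the lamp belongs to the carrying event.
(c) Not entailed — dropping 'for the class' under negation is not valid — the original leaves open that Teo carried the lamp some other way.
(d) Not entailed — the narrative places the unlocking before the polishing, not after.

(a)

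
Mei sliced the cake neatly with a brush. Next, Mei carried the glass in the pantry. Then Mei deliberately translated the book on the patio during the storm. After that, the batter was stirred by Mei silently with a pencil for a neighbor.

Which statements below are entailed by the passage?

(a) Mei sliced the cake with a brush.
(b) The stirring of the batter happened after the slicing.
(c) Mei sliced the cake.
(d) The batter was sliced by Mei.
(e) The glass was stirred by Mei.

(a), (b), (c)

(a) Entailed — every conjunct here is already in the original slicing event.
(b) Entailed — the narrative places the slicing before the stirring.
(c) Entailed — the original entails any weakening of itself; this just drops 'neatly', 'with a brush'.
(d) Not entailed — Mei sliced the cake, not the batter; the batter belongs to the stirring event.
(e) Not entailed — Mei stirred the batter, not the glass; the glass belongs to the carrying event.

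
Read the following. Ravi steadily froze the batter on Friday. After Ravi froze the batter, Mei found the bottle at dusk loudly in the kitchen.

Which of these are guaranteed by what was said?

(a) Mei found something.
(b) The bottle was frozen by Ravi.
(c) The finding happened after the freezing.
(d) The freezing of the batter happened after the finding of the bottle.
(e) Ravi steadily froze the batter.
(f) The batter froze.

(a), (c), (e), (f)

(a) Entailed — this follows by dropping conjuncts from the finding event's description.
(b) Not entailed — Ravi froze the batter, not the bottle; the bottle belongs to the finding event.
(c) Entailed — the narrative places the freezing before the finding.
(d) Not entailed — the narrative places the freezing before the finding, not after.
(e) Entailed — this follows by dropping conjuncts from the freezing event's description.
(f) Entailed — 'Ravi froze the batter' is causative; it entails the inchoative 'the batter froze'.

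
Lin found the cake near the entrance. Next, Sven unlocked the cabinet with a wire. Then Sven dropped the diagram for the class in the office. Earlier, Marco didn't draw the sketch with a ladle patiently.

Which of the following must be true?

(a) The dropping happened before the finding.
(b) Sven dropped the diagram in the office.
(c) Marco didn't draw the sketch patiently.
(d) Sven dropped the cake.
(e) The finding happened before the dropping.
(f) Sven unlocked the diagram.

(b), (e)

(a) Not entailed — the narrative places the finding before the dropping, not after.
(b) Entailed — dropping 'for the class' leaves a sub-description the original still satisfies.
(c) Not entailed — dropping 'with a ladle' under negation is not valid — the original leaves open that Marco drew the sketch some other way.
(d) Not entailed — Sven dropped the diagram, not the cake; the cake belongs to the finding event.
(e) Entailed — the narrative places the finding before the dropping.
(f) Not entailed — Sven unlocked the cabinet, not the diagram; the diagram belongs to the dropping event.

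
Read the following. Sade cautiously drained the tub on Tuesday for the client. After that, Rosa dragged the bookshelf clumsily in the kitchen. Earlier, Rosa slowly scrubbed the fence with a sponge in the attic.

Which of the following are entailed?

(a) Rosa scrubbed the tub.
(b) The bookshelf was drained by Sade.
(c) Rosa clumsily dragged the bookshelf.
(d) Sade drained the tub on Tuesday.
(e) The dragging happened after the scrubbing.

(a) Not entailed — Rosa scrubbed the fence, not the tub; the tub belongs to the draining event.
(b) Not entailed — Sade drained the tub, not the bookshelf; the bookshelf belongs to the dragging event.
(c) Entailed — dropping 'in the kitchen' leaves a sub-description the original still satisfies.
(d) Entailed — every conjunct here is already in the original draining event.
(e) Entailed — the narrative places the scrubbing before the dragging.

(c), (d), (e)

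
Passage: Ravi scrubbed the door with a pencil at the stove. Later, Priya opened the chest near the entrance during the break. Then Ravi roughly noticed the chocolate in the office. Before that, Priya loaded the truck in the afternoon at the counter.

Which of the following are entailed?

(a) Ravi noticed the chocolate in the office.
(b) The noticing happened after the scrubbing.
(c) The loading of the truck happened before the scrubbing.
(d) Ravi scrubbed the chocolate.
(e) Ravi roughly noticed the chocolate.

(a) Entailed — this follows by dropping conjuncts from the noticing event's description.
(b) Entailed — the narrative places the scrubbing before the noticing.
(c) Not entailed — the narrative doesn't order the loading relative to the scrubbing.
(d) Not entailed — Ravi scrubbed the door, not the chocolate; the chocolate belongs to the noticing event.
(e) Entailed — the original entails any weakening of itself; this just drops 'in the office'.

(a), (b), (e)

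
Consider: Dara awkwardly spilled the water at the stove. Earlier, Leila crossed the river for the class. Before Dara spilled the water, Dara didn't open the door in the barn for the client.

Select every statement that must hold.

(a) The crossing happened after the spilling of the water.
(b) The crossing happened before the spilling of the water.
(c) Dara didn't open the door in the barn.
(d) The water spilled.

(a) Not entailed — the narrative places the crossing before the spilling, not after.
(b) Entailed — the narrative places the crossing before the spilling.
(c) Not entailed — dropping 'for the client' under negation is not valid — the original leaves open that Dara opened the door some other way.
(d) Entailed — 'Dara spilled the water' is causative; it entails the inchoative 'the water spilled'.

(b), (d)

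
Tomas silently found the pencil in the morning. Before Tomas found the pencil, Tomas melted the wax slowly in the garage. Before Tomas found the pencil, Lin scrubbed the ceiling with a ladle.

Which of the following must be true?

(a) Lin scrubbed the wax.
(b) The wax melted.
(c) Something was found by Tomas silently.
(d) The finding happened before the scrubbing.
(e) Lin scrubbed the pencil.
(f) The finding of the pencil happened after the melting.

(b), (c), (f)

(a) Not entailed — Lin scrubbed the ceiling, not the wax; the wax belongs to the melting event.
(b) Entailed — 'Tomas melted the wax' is causative; it entails the inchoative 'the wax melted'.
(c) Entailed — the original entails any weakening of itself; this just drops 'in the morning' and generalizes the patient.
(d) Not entailed — the narrative places the scrubbing before the finding, not after.
(e) Not entailed — Lin scrubbed the ceiling, not the pencil; the pencil belongs to the finding event.
(f) Entailed — the narrative places the melting before the finding.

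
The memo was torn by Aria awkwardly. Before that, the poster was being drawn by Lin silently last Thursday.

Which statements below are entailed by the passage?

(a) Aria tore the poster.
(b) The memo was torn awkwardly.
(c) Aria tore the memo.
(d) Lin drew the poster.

(a) Not entailed — Aria tore the memo, not the poster; the poster belongs to the drawing event.
(b) Entailed — this follows by dropping conjuncts from the tearing event's description.
(c) Entailed — this follows by dropping conjuncts from the tearing event's description.
(d) Not entailed — 'was drawing' is progressive on an accomplishment; it does not entail the completed 'drew'.

(b), (c)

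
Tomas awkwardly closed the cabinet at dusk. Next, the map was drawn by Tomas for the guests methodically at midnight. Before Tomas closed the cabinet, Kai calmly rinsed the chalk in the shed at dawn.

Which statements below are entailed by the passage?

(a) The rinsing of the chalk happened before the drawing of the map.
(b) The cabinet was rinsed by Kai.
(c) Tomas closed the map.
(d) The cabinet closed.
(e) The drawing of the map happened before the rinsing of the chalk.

(a) Entailed — the narrative places the rinsing before the drawing.
(b) Not entailed — Kai rinsed the chalk, not the cabinet; the cabinet belongs to the closing event.
(c) Not entailed — Tomas closed the cabinet, not the map; the map belongs to the drawing event.
(d) Entailed — 'Tomas closed the cabinet' is causative; it entails the inchoative 'the cabinet closed'.
(e) Not entailed — the narrative places the rinsing before the drawing, not after.

(a), (d)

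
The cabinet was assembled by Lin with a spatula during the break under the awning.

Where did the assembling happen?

under the awning

'under the awning' marks the location of the assembling event.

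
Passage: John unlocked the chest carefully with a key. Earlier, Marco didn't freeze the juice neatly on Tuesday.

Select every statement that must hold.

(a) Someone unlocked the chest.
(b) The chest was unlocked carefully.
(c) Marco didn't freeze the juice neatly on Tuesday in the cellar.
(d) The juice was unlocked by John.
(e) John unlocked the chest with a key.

(a) Entailed — dropping 'with a key', 'carefully' and generalizing the agent leaves a sub-description the original still satisfies.
(b) Entailed — every conjunct here is already in the original unlocking event.
(c) Entailed — under negation, adding a further restriction is entailed: if no such freezing event occurred, none occurred in the cellar either.
(d) Not entailed — John unlocked the chest, not the juice; the juice belongs to the freezing event.
(e) Entailed — dropping 'carefully' leaves a sub-description the original still satisfies.

(a), (b), (c), (e)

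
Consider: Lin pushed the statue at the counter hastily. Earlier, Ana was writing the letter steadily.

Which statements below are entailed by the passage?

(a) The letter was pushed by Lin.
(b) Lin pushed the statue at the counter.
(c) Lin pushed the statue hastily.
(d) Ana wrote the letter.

(b), (c)

(a) Not entailed — Lin pushed the statue, not the letter; the letter belongs to the writing event.
(b) Entailed — every conjunct here is already in the original pushing event.
(c) Entailed — dropping 'at the counter' leaves a sub-description the original still satisfies.
(d) Not entailed — 'was writing' is progressive on an accomplishment; it does not entail the completed 'wrote'.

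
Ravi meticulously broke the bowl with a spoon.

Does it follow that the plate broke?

no

Nothing is said about any plate; only the bowl is affected.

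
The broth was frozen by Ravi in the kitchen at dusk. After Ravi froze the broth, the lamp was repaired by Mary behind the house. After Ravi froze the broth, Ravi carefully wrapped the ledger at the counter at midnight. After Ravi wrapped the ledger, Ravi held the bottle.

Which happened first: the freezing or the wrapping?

The connectives place the freezing before the wrapping.

the freezing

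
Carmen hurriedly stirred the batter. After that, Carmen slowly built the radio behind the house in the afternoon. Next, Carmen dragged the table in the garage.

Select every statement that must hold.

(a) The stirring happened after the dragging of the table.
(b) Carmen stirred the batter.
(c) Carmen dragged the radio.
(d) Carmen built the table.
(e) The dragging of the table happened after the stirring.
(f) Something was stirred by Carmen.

(b), (e), (f)

(a) Not entailed — the narrative places the stirring before the dragging, not after.
(b) Entailed — the original entails any weakening of itself; this just drops 'hurriedly'.
(c) Not entailed — Carmen dragged the table, not the radio; the radio belongs to the building event.
(d) Not entailed — Carmen built the radio, not the table; the table belongs to the dragging event.
(e) Entailed — the narrative places the stirring before the dragging.
(f) Entailed — this follows by dropping conjuncts from the stirring event's description.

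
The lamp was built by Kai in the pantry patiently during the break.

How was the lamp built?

patiently

'patiently' marks the manner of the building event.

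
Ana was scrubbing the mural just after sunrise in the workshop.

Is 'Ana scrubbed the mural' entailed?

yes

'scrub' is atelic; if Ana was scrubbing the mural, then Ana scrubbed the mural (for some time).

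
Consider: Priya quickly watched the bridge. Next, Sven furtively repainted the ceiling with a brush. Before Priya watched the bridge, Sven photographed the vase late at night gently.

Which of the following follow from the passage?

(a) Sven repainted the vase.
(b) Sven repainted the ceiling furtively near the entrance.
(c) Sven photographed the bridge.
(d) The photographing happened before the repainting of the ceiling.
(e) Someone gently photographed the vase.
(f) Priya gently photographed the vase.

(a) Not entailed — Sven repainted the ceiling, not the vase; the vase belongs to the photographing event.
(b) Not entailed — 'near the entrance' adds information not in the original event.
(c) Not entailed — Sven photographed the vase, not the bridge; the bridge belongs to the watching event.
(d) Entailed — the narrative places the photographing before the repainting.
(e) Entailed — the original entails any weakening of itself; this just drops 'late at night' and generalizes the agent.
(f) Not entailed — the passage has Sven photographing the vase, not Priya.

(d), (e)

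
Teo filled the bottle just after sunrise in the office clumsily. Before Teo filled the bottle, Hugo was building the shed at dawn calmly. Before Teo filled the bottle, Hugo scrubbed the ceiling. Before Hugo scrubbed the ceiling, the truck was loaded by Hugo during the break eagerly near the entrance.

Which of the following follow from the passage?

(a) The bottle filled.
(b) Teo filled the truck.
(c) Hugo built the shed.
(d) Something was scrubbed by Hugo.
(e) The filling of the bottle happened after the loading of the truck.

(a) Entailed — 'Teo filled the bottle' is causative; it entails the inchoative 'the bottle filled'.
(b) Not entailed — Teo filled the bottle, not the truck; the truck belongs to the loading event.
(c) Not entailed — 'was building' is progressive on an accomplishment; it does not entail the completed 'built'.
(d) Entailed — the original entails any weakening of itself; this just generalizes the patient.
(e) Entailed — the narrative places the loading before the filling.

(a), (d), (e)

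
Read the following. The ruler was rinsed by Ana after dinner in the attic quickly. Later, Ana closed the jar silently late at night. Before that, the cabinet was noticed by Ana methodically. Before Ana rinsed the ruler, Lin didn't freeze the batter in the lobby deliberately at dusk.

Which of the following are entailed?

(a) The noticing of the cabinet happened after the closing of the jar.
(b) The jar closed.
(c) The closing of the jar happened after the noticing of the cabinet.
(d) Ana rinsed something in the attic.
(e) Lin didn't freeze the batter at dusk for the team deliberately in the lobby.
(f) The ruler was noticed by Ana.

(a) Not entailed — the narrative places the noticing before the closing, not after.
(b) Entailed — 'Ana closed the jar' is causative; it entails the inchoative 'the jar closed'.
(c) Entailed — the narrative places the noticing before the closing.
(d) Entailed — every conjunct here is already in the original rinsing event.
(e) Entailed — under negation, adding a further restriction is entailed: if no such freezing event occurred, none occurred for the team either.
(f) Not entailed — Ana noticed the cabinet, not the ruler; the ruler belongs to the rinsing event.

(b), (c), (d), (e)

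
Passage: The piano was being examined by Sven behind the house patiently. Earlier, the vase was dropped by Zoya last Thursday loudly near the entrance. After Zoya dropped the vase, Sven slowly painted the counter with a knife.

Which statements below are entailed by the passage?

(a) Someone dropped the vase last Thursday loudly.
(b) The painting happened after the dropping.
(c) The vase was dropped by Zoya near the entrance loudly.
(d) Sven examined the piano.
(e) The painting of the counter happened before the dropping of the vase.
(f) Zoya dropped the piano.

(a) Entailed — every conjunct here is already in the original dropping event.
(b) Entailed — the narrative places the dropping before the painting.
(c) Entailed — every conjunct here is already in the original dropping event.
(d) Entailed — 'examine' is an activity; 'was examining' entails that some examining happened, so 'examined' holds.
(e) Not entailed — the narrative places the dropping before the painting, not after.
(f) Not entailed — Zoya dropped the vase, not the piano; the piano belongs to the examining event.

(a), (b), (c), (d)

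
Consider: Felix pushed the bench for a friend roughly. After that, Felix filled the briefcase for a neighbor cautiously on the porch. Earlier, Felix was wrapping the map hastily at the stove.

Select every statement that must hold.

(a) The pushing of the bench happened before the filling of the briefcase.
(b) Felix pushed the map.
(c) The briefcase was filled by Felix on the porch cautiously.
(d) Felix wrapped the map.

(a), (c)

(a) Entailed — the narrative places the pushing before the filling.
(b) Not entailed — Felix pushed the bench, not the map; the map belongs to the wrapping event.
(c) Entailed — the original entails any weakening of itself; this just drops 'for a neighbor'.
(d) Not entailed — 'was wrapping' is progressive on an accomplishment; it does not entail the completed 'wrapped'.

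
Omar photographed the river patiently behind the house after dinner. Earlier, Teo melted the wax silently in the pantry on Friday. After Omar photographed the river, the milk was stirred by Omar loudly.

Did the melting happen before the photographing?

yes

The narrative orders the melting before the photographing.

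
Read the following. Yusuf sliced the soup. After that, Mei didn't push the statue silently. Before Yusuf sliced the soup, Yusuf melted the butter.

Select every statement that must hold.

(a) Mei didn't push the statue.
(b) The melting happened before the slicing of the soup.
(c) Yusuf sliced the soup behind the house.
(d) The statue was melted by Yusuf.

(b)

(a) Not entailed — dropping 'silently' under negation is not valid — the original leaves open that Mei pushed the statue some other way.
(b) Entailed — the narrative places the melting before the slicing.
(c) Not entailed — 'behind the house' adds information not in the original event.
(d) Not entailed — Yusuf melted the butter, not the statue; the statue belongs to the pushing event.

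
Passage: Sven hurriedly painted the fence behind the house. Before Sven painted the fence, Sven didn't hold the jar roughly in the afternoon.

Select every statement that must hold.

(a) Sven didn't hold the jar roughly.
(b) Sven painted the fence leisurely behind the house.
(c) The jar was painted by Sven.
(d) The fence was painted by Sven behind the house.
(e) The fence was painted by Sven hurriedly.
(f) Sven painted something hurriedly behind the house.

(d), (e), (f)

(a) Not entailed — dropping 'in the afternoon' under negation is not valid — the original leaves open that Sven held the jar some other way.
(b) Not entailed — 'leisurely' adds a manner not in (and inconsistent with) the original.
(c) Not entailed — Sven painted the fence, not the jar; the jar belongs to the holding event.
(d) Entailed — dropping 'hurriedly' leaves a sub-description the original still satisfies.
(e) Entailed — the original entails any weakening of itself; this just drops 'behind the house'.
(f) Entailed — this follows by dropping conjuncts from the painting event's description.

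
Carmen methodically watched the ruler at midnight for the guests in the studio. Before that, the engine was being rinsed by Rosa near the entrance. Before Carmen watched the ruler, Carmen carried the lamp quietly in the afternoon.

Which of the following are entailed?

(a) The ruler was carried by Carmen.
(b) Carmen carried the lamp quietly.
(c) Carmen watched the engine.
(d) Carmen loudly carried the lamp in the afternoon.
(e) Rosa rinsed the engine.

(b), (e)

(a) Not entailed — Carmen carried the lamp, not the ruler; the ruler belongs to the watching event.
(b) Entailed — every conjunct here is already in the original carrying event.
(c) Not entailed — Carmen watched the ruler, not the engine; the engine belongs to the rinsing event.
(d) Not entailed — 'loudly' adds a manner not in (and inconsistent with) the original.
(e) Entailed — 'rinse' is an activity; 'was rinsing' entails that some rinsing happened, so 'rinsed' holds.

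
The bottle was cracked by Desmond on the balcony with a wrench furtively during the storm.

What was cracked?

'the bottle' marks the patient of the cracking event.

the bottle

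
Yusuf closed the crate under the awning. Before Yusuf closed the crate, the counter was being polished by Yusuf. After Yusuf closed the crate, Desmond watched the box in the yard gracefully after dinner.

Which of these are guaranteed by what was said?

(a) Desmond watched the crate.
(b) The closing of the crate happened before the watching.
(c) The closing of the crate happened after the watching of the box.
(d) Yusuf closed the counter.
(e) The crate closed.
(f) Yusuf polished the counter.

(a) Not entailed — Desmond watched the box, not the crate; the crate belongs to the closing event.
(b) Entailed — the narrative places the closing before the watching.
(c) Not entailed — the narrative places the closing before the watching, not after.
(d) Not entailed — Yusuf closed the crate, not the counter; the counter belongs to the polishing event.
(e) Entailed — 'Yusuf closed the crate' is causative; it entails the inchoative 'the crate closed'.
(f) Entailed — 'polish' is an activity; 'was polishing' entails that some polishing happened, so 'polished' holds.

(b), (e), (f)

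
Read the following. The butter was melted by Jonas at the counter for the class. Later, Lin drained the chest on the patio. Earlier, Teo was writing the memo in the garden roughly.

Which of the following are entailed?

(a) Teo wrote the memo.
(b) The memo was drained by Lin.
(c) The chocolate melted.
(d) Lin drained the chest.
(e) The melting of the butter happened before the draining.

(a) Not entailed — 'was writing' is progressive on an accomplishment; it does not entail the completed 'wrote'.
(b) Not entailed — Lin drained the chest, not the memo; the memo belongs to the writing event.
(c) Not entailed — the butter is what melted, not the chocolate.
(d) Entailed — this follows by dropping conjuncts from the draining event's description.
(e) Entailed — the narrative places the melting before the draining.

(d), (e)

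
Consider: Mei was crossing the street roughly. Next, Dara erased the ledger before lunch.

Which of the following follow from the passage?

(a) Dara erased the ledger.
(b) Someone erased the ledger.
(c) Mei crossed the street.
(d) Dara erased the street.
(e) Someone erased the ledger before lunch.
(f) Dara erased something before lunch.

(a), (b), (e), (f)

(a) Entailed — the original entails any weakening of itself; this just drops 'before lunch'.
(b) Entailed — this follows by dropping conjuncts from the erasing event's description.
(c) Not entailed — 'was crossing' is progressive on an accomplishment; it does not entail the completed 'crossed'.
(d) Not entailed — Dara erased the ledger, not the street; the street belongs to the crossing event.
(e) Entailed — generalizing the agent leaves a sub-description the original still satisfies.
(f) Entailed — the original entails any weakening of itself; this just generalizes the patient.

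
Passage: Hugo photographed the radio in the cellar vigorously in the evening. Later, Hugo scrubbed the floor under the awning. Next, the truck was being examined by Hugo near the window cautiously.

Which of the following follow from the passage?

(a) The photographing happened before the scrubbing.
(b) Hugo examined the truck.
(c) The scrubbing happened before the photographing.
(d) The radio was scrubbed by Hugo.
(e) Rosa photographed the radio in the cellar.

(a), (b)

(a) Entailed — the narrative places the photographing before the scrubbing.
(b) Entailed — 'examine' is an activity; 'was examining' entails that some examining happened, so 'examined' holds.
(c) Not entailed — the narrative places the photographing before the scrubbing, not after.
(d) Not entailed — Hugo scrubbed the floor, not the radio; the radio belongs to the photographing event.
(e) Not entailed — the passage has Hugo photographing the radio, not Rosa.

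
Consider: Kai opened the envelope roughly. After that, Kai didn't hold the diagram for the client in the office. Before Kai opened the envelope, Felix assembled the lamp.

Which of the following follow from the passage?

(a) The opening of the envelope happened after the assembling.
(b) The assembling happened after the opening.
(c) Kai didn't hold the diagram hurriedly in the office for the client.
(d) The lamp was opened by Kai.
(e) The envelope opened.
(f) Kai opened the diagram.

(a) Entailed — the narrative places the assembling before the opening.
(b) Not entailed — the narrative places the assembling before the opening, not after.
(c) Entailed — under negation, adding a further restriction is entailed: if no such holding event occurred, none occurred hurriedly either.
(d) Not entailed — Kai opened the envelope, not the lamp; the lamp belongs to the assembling event.
(e) Entailed — 'Kai opened the envelope' is causative; it entails the inchoative 'the envelope opened'.
(f) Not entailed — Kai opened the envelope, not the diagram; the diagram belongs to the holding event.

(a), (c), (e)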